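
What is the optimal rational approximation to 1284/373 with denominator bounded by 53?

Expand x = 1284/373 as a continued fraction with the Euclidean algorithm:
  1284 = 3*373 + 165, so a_0 = 3.
  373 = 2*165 + 43, so a_1 = 2.
  165 = 3*43 + 36, so a_2 = 3.
  43 = 1*36 + 7, so a_3 = 1.
  36 = 5*7 + 1, so a_4 = 5.
  7 = 7*1 + 0, so a_5 = 7.
so x = [3; 2, 3, 1, 5, 7].
Convergents (p_i = a_i*p_{i-1} + p_{i-2}, q_i = a_i*q_{i-1} + q_{i-2} with p_{-2}=0, p_{-1}=1, q_{-2}=1, q_{-1}=0), until the denominator exceeds 53:
  i=0: a_0=3, p_0 = 3*1 + 0 = 3, q_0 = 3*0 + 1 = 1.
  i=1: a_1=2, p_1 = 2*3 + 1 = 7, q_1 = 2*1 + 0 = 2.
  i=2: a_2=3, p_2 = 3*7 + 3 = 24, q_2 = 3*2 + 1 = 7.
  i=3: a_3=1, p_3 = 1*24 + 7 = 31, q_3 = 1*7 + 2 = 9.
  i=4: a_4=5, p_4 = 5*31 + 24 = 179, q_4 = 5*9 + 7 = 52.
  i=5: a_5=7, p_5 = 7*179 + 31 = 1284, q_5 = 7*52 + 9 = 373.
q_5 = 373 > 53, so the last convergent with denominator <= 53 is p_4/q_4 = 179/52.
The closest fraction with denominator <= 53 is either p_4/q_4 or the intermediate fraction (k*p_4 + p_3)/(k*q_4 + q_3) with the largest k >= 1 whose denominator stays <= 53; these approach x as k grows, and every other convergent or intermediate fraction in range is farther away.
Largest k: floor((53 - q_3)/q_4) = floor((53 - 9)/52) = 0.
Since k = 0, no intermediate fraction beyond p_4/q_4 has denominator <= 53, so the convergent 179/52 is the closest (its error is |1284*52 - 179*373|/(373*52) = 1/19396).

179/52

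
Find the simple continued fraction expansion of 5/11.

Run the Euclidean algorithm on 5 and 11; the successive quotients are the partial quotients a_0, a_1, ... (each step inverts the fractional part left over by the previous one):
  5 = 0*11 + 5, so a_0 = 0.
  11 = 2*5 + 1, so a_1 = 2.
  5 = 5*1 + 0, so a_2 = 5.
The remainder reaches 0 after 3 divisions, so the expansion has 3 partial quotients, read off in order.

[0; 2, 5]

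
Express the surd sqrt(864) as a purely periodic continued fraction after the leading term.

Write x_i = (sqrt(864) + m_i)/d_i with (m_0, d_0) = (0, 1). a_0 = floor(sqrt(864)) = 29, since 29^2 = 841 <= 864 < 900 = 30^2.
Iterate m_{i+1} = d_i*a_i - m_i, d_{i+1} = (864 - m_{i+1}^2)/d_i, a_{i+1} = floor((a_0 + m_{i+1})/d_{i+1}):
  m_1 = 1*29 - 0 = 29, d_1 = (864 - 29^2)/1 = 23/1 = 23, a_1 = floor((29 + 29)/23) = 2.
  m_2 = 23*2 - 29 = 17, d_2 = (864 - 17^2)/23 = 575/23 = 25, a_2 = floor((29 + 17)/25) = 1.
  m_3 = 25*1 - 17 = 8, d_3 = (864 - 8^2)/25 = 800/25 = 32, a_3 = floor((29 + 8)/32) = 1.
  m_4 = 32*1 - 8 = 24, d_4 = (864 - 24^2)/32 = 288/32 = 9, a_4 = floor((29 + 24)/9) = 5.
  m_5 = 9*5 - 24 = 21, d_5 = (864 - 21^2)/9 = 423/9 = 47, a_5 = floor((29 + 21)/47) = 1.
  m_6 = 47*1 - 21 = 26, d_6 = (864 - 26^2)/47 = 188/47 = 4, a_6 = floor((29 + 26)/4) = 13.
  m_7 = 4*13 - 26 = 26, d_7 = (864 - 26^2)/4 = 188/4 = 47, a_7 = floor((29 + 26)/47) = 1.
  m_8 = 47*1 - 26 = 21, d_8 = (864 - 21^2)/47 = 423/47 = 9, a_8 = floor((29 + 21)/9) = 5.
  m_9 = 9*5 - 21 = 24, d_9 = (864 - 24^2)/9 = 288/9 = 32, a_9 = floor((29 + 24)/32) = 1.
  m_10 = 32*1 - 24 = 8, d_10 = (864 - 8^2)/32 = 800/32 = 25, a_10 = floor((29 + 8)/25) = 1.
  m_11 = 25*1 - 8 = 17, d_11 = (864 - 17^2)/25 = 575/25 = 23, a_11 = floor((29 + 17)/23) = 2.
  m_12 = 23*2 - 17 = 29, d_12 = (864 - 29^2)/23 = 23/23 = 1, a_12 = floor((29 + 29)/1) = 58.
  m_13 = 1*58 - 29 = 29, d_13 = (864 - 29^2)/1 = 23/1 = 23: (m_13, d_13) = (m_1, d_1) = (29, 23), so from here the quotients repeat a_1, ..., a_12; the period length is 12.
Hence the expansion of sqrt(864) is a_0 = 29 followed by the repeating block 2, 1, 1, 5, 1, 13, 1, 5, 1, 1, 2, 58 (period 12).

[29; (2, 1, 1, 5, 1, 13, 1, 5, 1, 1, 2, 58)]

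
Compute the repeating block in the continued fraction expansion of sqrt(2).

[1; (2)]

Write x_i = (sqrt(2) + m_i)/d_i with (m_0, d_0) = (0, 1). a_0 = floor(sqrt(2)) = 1, since 1^2 = 1 <= 2 < 4 = 2^2.
Iterate m_{i+1} = d_i*a_i - m_i, d_{i+1} = (2 - m_{i+1}^2)/d_i, a_{i+1} = floor((a_0 + m_{i+1})/d_{i+1}):
  m_1 = 1*1 - 0 = 1, d_1 = (2 - 1^2)/1 = 1/1 = 1, a_1 = floor((1 + 1)/1) = 2.
  m_2 = 1*2 - 1 = 1, d_2 = (2 - 1^2)/1 = 1/1 = 1: (m_2, d_2) = (m_1, d_1) = (1, 1), so from here the quotient a_1 repeats; the period length is 1.
Hence the expansion of sqrt(2) is a_0 = 1 followed by the repeating block 2 (period 1).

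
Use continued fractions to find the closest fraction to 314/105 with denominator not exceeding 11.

3/1

Expand x = 314/105 as a continued fraction with the Euclidean algorithm:
  314 = 2*105 + 104, so a_0 = 2.
  105 = 1*104 + 1, so a_1 = 1.
  104 = 104*1 + 0, so a_2 = 104.
so x = [2; 1, 104].
Convergents (p_i = a_i*p_{i-1} + p_{i-2}, q_i = a_i*q_{i-1} + q_{i-2} with p_{-2}=0, p_{-1}=1, q_{-2}=1, q_{-1}=0), until the denominator exceeds 11:
  i=0: a_0=2, p_0 = 2*1 + 0 = 2, q_0 = 2*0 + 1 = 1.
  i=1: a_1=1, p_1 = 1*2 + 1 = 3, q_1 = 1*1 + 0 = 1.
  i=2: a_2=104, p_2 = 104*3 + 2 = 314, q_2 = 104*1 + 1 = 105.
q_2 = 105 > 11, so the last convergent with denominator <= 11 is p_1/q_1 = 3/1.
The closest fraction with denominator <= 11 is either p_1/q_1 or the intermediate fraction (k*p_1 + p_0)/(k*q_1 + q_0) with the largest k >= 1 whose denominator stays <= 11; these approach x as k grows, and every other convergent or intermediate fraction in range is farther away.
Largest k: floor((11 - q_0)/q_1) = floor((11 - 1)/1) = 10.
That gives (10*3 + 2)/(10*1 + 1) = 32/11.
Compare the errors: |x - 3/1| = |314*1 - 3*105|/(105*1) = 1/105, and |x - 32/11| = |314*11 - 32*105|/(105*11) = 94/1155.
Cross-multiplying, 1*1155 = 1155 < 9870 = 94*105, so 1/105 is smaller: the convergent 3/1 is closer to x than 32/11.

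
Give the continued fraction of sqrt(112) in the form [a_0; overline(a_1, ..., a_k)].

Write x_i = (sqrt(112) + m_i)/d_i with (m_0, d_0) = (0, 1). a_0 = floor(sqrt(112)) = 10, since 10^2 = 100 <= 112 < 121 = 11^2.
Iterate m_{i+1} = d_i*a_i - m_i, d_{i+1} = (112 - m_{i+1}^2)/d_i, a_{i+1} = floor((a_0 + m_{i+1})/d_{i+1}):
  m_1 = 1*10 - 0 = 10, d_1 = (112 - 10^2)/1 = 12/1 = 12, a_1 = floor((10 + 10)/12) = 1.
  m_2 = 12*1 - 10 = 2, d_2 = (112 - 2^2)/12 = 108/12 = 9, a_2 = floor((10 + 2)/9) = 1.
  m_3 = 9*1 - 2 = 7, d_3 = (112 - 7^2)/9 = 63/9 = 7, a_3 = floor((10 + 7)/7) = 2.
  m_4 = 7*2 - 7 = 7, d_4 = (112 - 7^2)/7 = 63/7 = 9, a_4 = floor((10 + 7)/9) = 1.
  m_5 = 9*1 - 7 = 2, d_5 = (112 - 2^2)/9 = 108/9 = 12, a_5 = floor((10 + 2)/12) = 1.
  m_6 = 12*1 - 2 = 10, d_6 = (112 - 10^2)/12 = 12/12 = 1, a_6 = floor((10 + 10)/1) = 20.
  m_7 = 1*20 - 10 = 10, d_7 = (112 - 10^2)/1 = 12/1 = 12: (m_7, d_7) = (m_1, d_1) = (10, 12), so from here the quotients repeat a_1, ..., a_6; the period length is 6.
Hence the expansion of sqrt(112) is a_0 = 10 followed by the repeating block 1, 1, 2, 1, 1, 20 (period 6).

[10; overline(1, 1, 2, 1, 1, 20)]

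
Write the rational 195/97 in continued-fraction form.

Run the Euclidean algorithm on 195 and 97; the successive quotients are the partial quotients a_0, a_1, ... (each step inverts the fractional part left over by the previous one):
  195 = 2*97 + 1, so a_0 = 2.
  97 = 97*1 + 0, so a_1 = 97.
The remainder reaches 0 after 2 divisions, so the expansion has 2 partial quotients, read off in order.

[2; 97]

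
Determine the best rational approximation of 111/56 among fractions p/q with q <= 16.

Expand x = 111/56 as a continued fraction with the Euclidean algorithm:
  111 = 1*56 + 55, so a_0 = 1.
  56 = 1*55 + 1, so a_1 = 1.
  55 = 55*1 + 0, so a_2 = 55.
so x = [1; 1, 55].
Convergents (p_i = a_i*p_{i-1} + p_{i-2}, q_i = a_i*q_{i-1} + q_{i-2} with p_{-2}=0, p_{-1}=1, q_{-2}=1, q_{-1}=0), until the denominator exceeds 16:
  i=0: a_0=1, p_0 = 1*1 + 0 = 1, q_0 = 1*0 + 1 = 1.
  i=1: a_1=1, p_1 = 1*1 + 1 = 2, q_1 = 1*1 + 0 = 1.
  i=2: a_2=55, p_2 = 55*2 + 1 = 111, q_2 = 55*1 + 1 = 56.
q_2 = 56 > 16, so the last convergent with denominator <= 16 is p_1/q_1 = 2/1.
The closest fraction with denominator <= 16 is either p_1/q_1 or the intermediate fraction (k*p_1 + p_0)/(k*q_1 + q_0) with the largest k >= 1 whose denominator stays <= 16; these approach x as k grows, and every other convergent or intermediate fraction in range is farther away.
Largest k: floor((16 - q_0)/q_1) = floor((16 - 1)/1) = 15.
That gives (15*2 + 1)/(15*1 + 1) = 31/16.
Compare the errors: |x - 2/1| = |111*1 - 2*56|/(56*1) = 1/56, and |x - 31/16| = |111*16 - 31*56|/(56*16) = 40/896.
Cross-multiplying, 1*896 = 896 < 2240 = 40*56, so 1/56 is smaller: the convergent 2/1 is closer to x than 31/16.

2/1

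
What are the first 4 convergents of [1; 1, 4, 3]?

Using the convergent recurrence p_i = a_i*p_{i-1} + p_{i-2}, q_i = a_i*q_{i-1} + q_{i-2} with p_{-2}=0, p_{-1}=1, q_{-2}=1, q_{-1}=0:
  i=0: a_0=1, p_0 = 1*1 + 0 = 1, q_0 = 1*0 + 1 = 1.
  i=1: a_1=1, p_1 = 1*1 + 1 = 2, q_1 = 1*1 + 0 = 1.
  i=2: a_2=4, p_2 = 4*2 + 1 = 9, q_2 = 4*1 + 1 = 5.
  i=3: a_3=3, p_3 = 3*9 + 2 = 29, q_3 = 3*5 + 1 = 16.

1/1, 2/1, 9/5, 29/16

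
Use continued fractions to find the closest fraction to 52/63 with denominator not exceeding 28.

Expand x = 52/63 as a continued fraction with the Euclidean algorithm:
  52 = 0*63 + 52, so a_0 = 0.
  63 = 1*52 + 11, so a_1 = 1.
  52 = 4*11 + 8, so a_2 = 4.
  11 = 1*8 + 3, so a_3 = 1.
  8 = 2*3 + 2, so a_4 = 2.
  3 = 1*2 + 1, so a_5 = 1.
  2 = 2*1 + 0, so a_6 = 2.
so x = [0; 1, 4, 1, 2, 1, 2].
Convergents (p_i = a_i*p_{i-1} + p_{i-2}, q_i = a_i*q_{i-1} + q_{i-2} with p_{-2}=0, p_{-1}=1, q_{-2}=1, q_{-1}=0), until the denominator exceeds 28:
  i=0: a_0=0, p_0 = 0*1 + 0 = 0, q_0 = 0*0 + 1 = 1.
  i=1: a_1=1, p_1 = 1*0 + 1 = 1, q_1 = 1*1 + 0 = 1.
  i=2: a_2=4, p_2 = 4*1 + 0 = 4, q_2 = 4*1 + 1 = 5.
  i=3: a_3=1, p_3 = 1*4 + 1 = 5, q_3 = 1*5 + 1 = 6.
  i=4: a_4=2, p_4 = 2*5 + 4 = 14, q_4 = 2*6 + 5 = 17.
  i=5: a_5=1, p_5 = 1*14 + 5 = 19, q_5 = 1*17 + 6 = 23.
  i=6: a_6=2, p_6 = 2*19 + 14 = 52, q_6 = 2*23 + 17 = 63.
q_6 = 63 > 28, so the last convergent with denominator <= 28 is p_5/q_5 = 19/23.
The closest fraction with denominator <= 28 is either p_5/q_5 or the intermediate fraction (k*p_5 + p_4)/(k*q_5 + q_4) with the largest k >= 1 whose denominator stays <= 28; these approach x as k grows, and every other convergent or intermediate fraction in range is farther away.
Largest k: floor((28 - q_4)/q_5) = floor((28 - 17)/23) = 0.
Since k = 0, no intermediate fraction beyond p_5/q_5 has denominator <= 28, so the convergent 19/23 is the closest (its error is |52*23 - 19*63|/(63*23) = 1/1449).

19/23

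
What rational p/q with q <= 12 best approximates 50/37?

Expand x = 50/37 as a continued fraction with the Euclidean algorithm:
  50 = 1*37 + 13, so a_0 = 1.
  37 = 2*13 + 11, so a_1 = 2.
  13 = 1*11 + 2, so a_2 = 1.
  11 = 5*2 + 1, so a_3 = 5.
  2 = 2*1 + 0, so a_4 = 2.
so x = [1; 2, 1, 5, 2].
Convergents (p_i = a_i*p_{i-1} + p_{i-2}, q_i = a_i*q_{i-1} + q_{i-2} with p_{-2}=0, p_{-1}=1, q_{-2}=1, q_{-1}=0), until the denominator exceeds 12:
  i=0: a_0=1, p_0 = 1*1 + 0 = 1, q_0 = 1*0 + 1 = 1.
  i=1: a_1=2, p_1 = 2*1 + 1 = 3, q_1 = 2*1 + 0 = 2.
  i=2: a_2=1, p_2 = 1*3 + 1 = 4, q_2 = 1*2 + 1 = 3.
  i=3: a_3=5, p_3 = 5*4 + 3 = 23, q_3 = 5*3 + 2 = 17.
q_3 = 17 > 12, so the last convergent with denominator <= 12 is p_2/q_2 = 4/3.
The closest fraction with denominator <= 12 is either p_2/q_2 or the intermediate fraction (k*p_2 + p_1)/(k*q_2 + q_1) with the largest k >= 1 whose denominator stays <= 12; these approach x as k grows, and every other convergent or intermediate fraction in range is farther away.
Largest k: floor((12 - q_1)/q_2) = floor((12 - 2)/3) = 3.
That gives (3*4 + 3)/(3*3 + 2) = 15/11.
Compare the errors: |x - 4/3| = |50*3 - 4*37|/(37*3) = 2/111, and |x - 15/11| = |50*11 - 15*37|/(37*11) = 5/407.
Cross-multiplying, 5*111 = 555 < 814 = 2*407, so 5/407 is smaller: the intermediate fraction 15/11 is closer to x than 4/3.

15/11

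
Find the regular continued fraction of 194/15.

Run the Euclidean algorithm on 194 and 15; the successive quotients are the partial quotients a_0, a_1, ... (each step inverts the fractional part left over by the previous one):
  194 = 12*15 + 14, so a_0 = 12.
  15 = 1*14 + 1, so a_1 = 1.
  14 = 14*1 + 0, so a_2 = 14.
The remainder reaches 0 after 3 divisions, so the expansion has 3 partial quotients, read off in order.

[12; 1, 14]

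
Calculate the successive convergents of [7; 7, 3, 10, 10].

Using the convergent recurrence p_i = a_i*p_{i-1} + p_{i-2}, q_i = a_i*q_{i-1} + q_{i-2} with p_{-2}=0, p_{-1}=1, q_{-2}=1, q_{-1}=0:
  i=0: a_0=7, p_0 = 7*1 + 0 = 7, q_0 = 7*0 + 1 = 1.
  i=1: a_1=7, p_1 = 7*7 + 1 = 50, q_1 = 7*1 + 0 = 7.
  i=2: a_2=3, p_2 = 3*50 + 7 = 157, q_2 = 3*7 + 1 = 22.
  i=3: a_3=10, p_3 = 10*157 + 50 = 1620, q_3 = 10*22 + 7 = 227.
  i=4: a_4=10, p_4 = 10*1620 + 157 = 16357, q_4 = 10*227 + 22 = 2292.

7/1, 50/7, 157/22, 1620/227, 16357/2292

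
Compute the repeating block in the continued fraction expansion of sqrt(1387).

[37; (4, 8, 37, 8, 4, 74)]

Write x_i = (sqrt(1387) + m_i)/d_i with (m_0, d_0) = (0, 1). a_0 = floor(sqrt(1387)) = 37, since 37^2 = 1369 <= 1387 < 1444 = 38^2.
Iterate m_{i+1} = d_i*a_i - m_i, d_{i+1} = (1387 - m_{i+1}^2)/d_i, a_{i+1} = floor((a_0 + m_{i+1})/d_{i+1}):
  m_1 = 1*37 - 0 = 37, d_1 = (1387 - 37^2)/1 = 18/1 = 18, a_1 = floor((37 + 37)/18) = 4.
  m_2 = 18*4 - 37 = 35, d_2 = (1387 - 35^2)/18 = 162/18 = 9, a_2 = floor((37 + 35)/9) = 8.
  m_3 = 9*8 - 35 = 37, d_3 = (1387 - 37^2)/9 = 18/9 = 2, a_3 = floor((37 + 37)/2) = 37.
  m_4 = 2*37 - 37 = 37, d_4 = (1387 - 37^2)/2 = 18/2 = 9, a_4 = floor((37 + 37)/9) = 8.
  m_5 = 9*8 - 37 = 35, d_5 = (1387 - 35^2)/9 = 162/9 = 18, a_5 = floor((37 + 35)/18) = 4.
  m_6 = 18*4 - 35 = 37, d_6 = (1387 - 37^2)/18 = 18/18 = 1, a_6 = floor((37 + 37)/1) = 74.
  m_7 = 1*74 - 37 = 37, d_7 = (1387 - 37^2)/1 = 18/1 = 18: (m_7, d_7) = (m_1, d_1) = (37, 18), so from here the quotients repeat a_1, ..., a_6; the period length is 6.
Hence the expansion of sqrt(1387) is a_0 = 37 followed by the repeating block 4, 8, 37, 8, 4, 74 (period 6).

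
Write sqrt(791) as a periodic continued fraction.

Write x_i = (sqrt(791) + m_i)/d_i with (m_0, d_0) = (0, 1). a_0 = floor(sqrt(791)) = 28, since 28^2 = 784 <= 791 < 841 = 29^2.
Iterate m_{i+1} = d_i*a_i - m_i, d_{i+1} = (791 - m_{i+1}^2)/d_i, a_{i+1} = floor((a_0 + m_{i+1})/d_{i+1}):
  m_1 = 1*28 - 0 = 28, d_1 = (791 - 28^2)/1 = 7/1 = 7, a_1 = floor((28 + 28)/7) = 8.
  m_2 = 7*8 - 28 = 28, d_2 = (791 - 28^2)/7 = 7/7 = 1, a_2 = floor((28 + 28)/1) = 56.
  m_3 = 1*56 - 28 = 28, d_3 = (791 - 28^2)/1 = 7/1 = 7: (m_3, d_3) = (m_1, d_1) = (28, 7), so from here the quotients repeat a_1, a_2; the period length is 2.
Hence the expansion of sqrt(791) is a_0 = 28 followed by the repeating block 8, 56 (period 2).

[28; (8, 56)]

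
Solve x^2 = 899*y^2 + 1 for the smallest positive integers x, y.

First expand sqrt(899) as a continued fraction. With x_i = (sqrt(899) + m_i)/d_i and (m_0, d_0) = (0, 1): a_0 = floor(sqrt(899)) = 29, since 29^2 = 841 <= 899 < 900 = 30^2.
Iterate m_{i+1} = d_i*a_i - m_i, d_{i+1} = (899 - m_{i+1}^2)/d_i, a_{i+1} = floor((a_0 + m_{i+1})/d_{i+1}):
  m_1 = 1*29 - 0 = 29, d_1 = (899 - 29^2)/1 = 58/1 = 58, a_1 = floor((29 + 29)/58) = 1.
  m_2 = 58*1 - 29 = 29, d_2 = (899 - 29^2)/58 = 58/58 = 1, a_2 = floor((29 + 29)/1) = 58.
  m_3 = 1*58 - 29 = 29, d_3 = (899 - 29^2)/1 = 58/1 = 58: (m_3, d_3) = (m_1, d_1) = (29, 58), so from here the quotients repeat a_1, a_2; the period length is 2.
So sqrt(899) = [29; (1, 58)] with period length k = 2.
k is even, so the fundamental solution of x^2 - 899y^2 = 1 is (p_{k-1}, q_{k-1}) = (p_1, q_1); compute convergents through index 1.
Convergents (p_i = a_i*p_{i-1} + p_{i-2}, q_i = a_i*q_{i-1} + q_{i-2} with p_{-2}=0, p_{-1}=1, q_{-2}=1, q_{-1}=0):
  i=0: a_0=29, p_0 = 29*1 + 0 = 29, q_0 = 29*0 + 1 = 1.
  i=1: a_1=1, p_1 = 1*29 + 1 = 30, q_1 = 1*1 + 0 = 1.
Check: 30^2 - 899*1^2 = 900 - 899 = 1, so (x, y) = (30, 1) solves the equation, and by the theorem it is the least positive solution.

(x, y) = (30, 1)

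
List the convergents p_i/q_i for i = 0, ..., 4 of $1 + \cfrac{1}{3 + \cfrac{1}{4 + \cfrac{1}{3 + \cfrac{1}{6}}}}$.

Using the convergent recurrence p_i = a_i*p_{i-1} + p_{i-2}, q_i = a_i*q_{i-1} + q_{i-2} with p_{-2}=0, p_{-1}=1, q_{-2}=1, q_{-1}=0:
  i=0: a_0=1, p_0 = 1*1 + 0 = 1, q_0 = 1*0 + 1 = 1.
  i=1: a_1=3, p_1 = 3*1 + 1 = 4, q_1 = 3*1 + 0 = 3.
  i=2: a_2=4, p_2 = 4*4 + 1 = 17, q_2 = 4*3 + 1 = 13.
  i=3: a_3=3, p_3 = 3*17 + 4 = 55, q_3 = 3*13 + 3 = 42.
  i=4: a_4=6, p_4 = 6*55 + 17 = 347, q_4 = 6*42 + 13 = 265.

1/1, 4/3, 17/13, 55/42, 347/265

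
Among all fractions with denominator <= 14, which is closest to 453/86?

Expand x = 453/86 as a continued fraction with the Euclidean algorithm:
  453 = 5*86 + 23, so a_0 = 5.
  86 = 3*23 + 17, so a_1 = 3.
  23 = 1*17 + 6, so a_2 = 1.
  17 = 2*6 + 5, so a_3 = 2.
  6 = 1*5 + 1, so a_4 = 1.
  5 = 5*1 + 0, so a_5 = 5.
so x = [5; 3, 1, 2, 1, 5].
Convergents (p_i = a_i*p_{i-1} + p_{i-2}, q_i = a_i*q_{i-1} + q_{i-2} with p_{-2}=0, p_{-1}=1, q_{-2}=1, q_{-1}=0), until the denominator exceeds 14:
  i=0: a_0=5, p_0 = 5*1 + 0 = 5, q_0 = 5*0 + 1 = 1.
  i=1: a_1=3, p_1 = 3*5 + 1 = 16, q_1 = 3*1 + 0 = 3.
  i=2: a_2=1, p_2 = 1*16 + 5 = 21, q_2 = 1*3 + 1 = 4.
  i=3: a_3=2, p_3 = 2*21 + 16 = 58, q_3 = 2*4 + 3 = 11.
  i=4: a_4=1, p_4 = 1*58 + 21 = 79, q_4 = 1*11 + 4 = 15.
q_4 = 15 > 14, so the last convergent with denominator <= 14 is p_3/q_3 = 58/11.
The closest fraction with denominator <= 14 is either p_3/q_3 or the intermediate fraction (k*p_3 + p_2)/(k*q_3 + q_2) with the largest k >= 1 whose denominator stays <= 14; these approach x as k grows, and every other convergent or intermediate fraction in range is farther away.
Largest k: floor((14 - q_2)/q_3) = floor((14 - 4)/11) = 0.
Since k = 0, no intermediate fraction beyond p_3/q_3 has denominator <= 14, so the convergent 58/11 is the closest (its error is |453*11 - 58*86|/(86*11) = 5/946).

58/11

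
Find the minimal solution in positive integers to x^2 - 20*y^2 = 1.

(x, y) = (9, 2)

First expand sqrt(20) as a continued fraction. With x_i = (sqrt(20) + m_i)/d_i and (m_0, d_0) = (0, 1): a_0 = floor(sqrt(20)) = 4, since 4^2 = 16 <= 20 < 25 = 5^2.
Iterate m_{i+1} = d_i*a_i - m_i, d_{i+1} = (20 - m_{i+1}^2)/d_i, a_{i+1} = floor((a_0 + m_{i+1})/d_{i+1}):
  m_1 = 1*4 - 0 = 4, d_1 = (20 - 4^2)/1 = 4/1 = 4, a_1 = floor((4 + 4)/4) = 2.
  m_2 = 4*2 - 4 = 4, d_2 = (20 - 4^2)/4 = 4/4 = 1, a_2 = floor((4 + 4)/1) = 8.
  m_3 = 1*8 - 4 = 4, d_3 = (20 - 4^2)/1 = 4/1 = 4: (m_3, d_3) = (m_1, d_1) = (4, 4), so from here the quotients repeat a_1, a_2; the period length is 2.
So sqrt(20) = [4; (2, 8)] with period length k = 2.
k is even, so the fundamental solution of x^2 - 20y^2 = 1 is (p_{k-1}, q_{k-1}) = (p_1, q_1); compute convergents through index 1.
Convergents (p_i = a_i*p_{i-1} + p_{i-2}, q_i = a_i*q_{i-1} + q_{i-2} with p_{-2}=0, p_{-1}=1, q_{-2}=1, q_{-1}=0):
  i=0: a_0=4, p_0 = 4*1 + 0 = 4, q_0 = 4*0 + 1 = 1.
  i=1: a_1=2, p_1 = 2*4 + 1 = 9, q_1 = 2*1 + 0 = 2.
Check: 9^2 - 20*2^2 = 81 - 80 = 1, so (x, y) = (9, 2) solves the equation, and by the theorem it is the least positive solution.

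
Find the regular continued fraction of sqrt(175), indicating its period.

Write x_i = (sqrt(175) + m_i)/d_i with (m_0, d_0) = (0, 1). a_0 = floor(sqrt(175)) = 13, since 13^2 = 169 <= 175 < 196 = 14^2.
Iterate m_{i+1} = d_i*a_i - m_i, d_{i+1} = (175 - m_{i+1}^2)/d_i, a_{i+1} = floor((a_0 + m_{i+1})/d_{i+1}):
  m_1 = 1*13 - 0 = 13, d_1 = (175 - 13^2)/1 = 6/1 = 6, a_1 = floor((13 + 13)/6) = 4.
  m_2 = 6*4 - 13 = 11, d_2 = (175 - 11^2)/6 = 54/6 = 9, a_2 = floor((13 + 11)/9) = 2.
  m_3 = 9*2 - 11 = 7, d_3 = (175 - 7^2)/9 = 126/9 = 14, a_3 = floor((13 + 7)/14) = 1.
  m_4 = 14*1 - 7 = 7, d_4 = (175 - 7^2)/14 = 126/14 = 9, a_4 = floor((13 + 7)/9) = 2.
  m_5 = 9*2 - 7 = 11, d_5 = (175 - 11^2)/9 = 54/9 = 6, a_5 = floor((13 + 11)/6) = 4.
  m_6 = 6*4 - 11 = 13, d_6 = (175 - 13^2)/6 = 6/6 = 1, a_6 = floor((13 + 13)/1) = 26.
  m_7 = 1*26 - 13 = 13, d_7 = (175 - 13^2)/1 = 6/1 = 6: (m_7, d_7) = (m_1, d_1) = (13, 6), so from here the quotients repeat a_1, ..., a_6; the period length is 6.
Hence the expansion of sqrt(175) is a_0 = 13 followed by the repeating block 4, 2, 1, 2, 4, 26 (period 6).

[13; (4, 2, 1, 2, 4, 26)]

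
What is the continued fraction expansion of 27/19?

[1; 2, 2, 1, 2]

Run the Euclidean algorithm on 27 and 19; the successive quotients are the partial quotients a_0, a_1, ... (each step inverts the fractional part left over by the previous one):
  27 = 1*19 + 8, so a_0 = 1.
  19 = 2*8 + 3, so a_1 = 2.
  8 = 2*3 + 2, so a_2 = 2.
  3 = 1*2 + 1, so a_3 = 1.
  2 = 2*1 + 0, so a_4 = 2.
The remainder reaches 0 after 5 divisions, so the expansion has 5 partial quotients, read off in order.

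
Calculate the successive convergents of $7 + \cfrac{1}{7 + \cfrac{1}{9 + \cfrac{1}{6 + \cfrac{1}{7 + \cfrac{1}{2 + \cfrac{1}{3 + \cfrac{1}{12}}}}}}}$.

Using the convergent recurrence p_i = a_i*p_{i-1} + p_{i-2}, q_i = a_i*q_{i-1} + q_{i-2} with p_{-2}=0, p_{-1}=1, q_{-2}=1, q_{-1}=0:
  i=0: a_0=7, p_0 = 7*1 + 0 = 7, q_0 = 7*0 + 1 = 1.
  i=1: a_1=7, p_1 = 7*7 + 1 = 50, q_1 = 7*1 + 0 = 7.
  i=2: a_2=9, p_2 = 9*50 + 7 = 457, q_2 = 9*7 + 1 = 64.
  i=3: a_3=6, p_3 = 6*457 + 50 = 2792, q_3 = 6*64 + 7 = 391.
  i=4: a_4=7, p_4 = 7*2792 + 457 = 20001, q_4 = 7*391 + 64 = 2801.
  i=5: a_5=2, p_5 = 2*20001 + 2792 = 42794, q_5 = 2*2801 + 391 = 5993.
  i=6: a_6=3, p_6 = 3*42794 + 20001 = 148383, q_6 = 3*5993 + 2801 = 20780.
  i=7: a_7=12, p_7 = 12*148383 + 42794 = 1823390, q_7 = 12*20780 + 5993 = 255353.

7/1, 50/7, 457/64, 2792/391, 20001/2801, 42794/5993, 148383/20780, 1823390/255353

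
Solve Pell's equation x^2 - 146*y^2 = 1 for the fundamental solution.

(x, y) = (145, 12)

First expand sqrt(146) as a continued fraction. With x_i = (sqrt(146) + m_i)/d_i and (m_0, d_0) = (0, 1): a_0 = floor(sqrt(146)) = 12, since 12^2 = 144 <= 146 < 169 = 13^2.
Iterate m_{i+1} = d_i*a_i - m_i, d_{i+1} = (146 - m_{i+1}^2)/d_i, a_{i+1} = floor((a_0 + m_{i+1})/d_{i+1}):
  m_1 = 1*12 - 0 = 12, d_1 = (146 - 12^2)/1 = 2/1 = 2, a_1 = floor((12 + 12)/2) = 12.
  m_2 = 2*12 - 12 = 12, d_2 = (146 - 12^2)/2 = 2/2 = 1, a_2 = floor((12 + 12)/1) = 24.
  m_3 = 1*24 - 12 = 12, d_3 = (146 - 12^2)/1 = 2/1 = 2: (m_3, d_3) = (m_1, d_1) = (12, 2), so from here the quotients repeat a_1, a_2; the period length is 2.
So sqrt(146) = [12; (12, 24)] with period length k = 2.
k is even, so the fundamental solution of x^2 - 146y^2 = 1 is (p_{k-1}, q_{k-1}) = (p_1, q_1); compute convergents through index 1.
Convergents (p_i = a_i*p_{i-1} + p_{i-2}, q_i = a_i*q_{i-1} + q_{i-2} with p_{-2}=0, p_{-1}=1, q_{-2}=1, q_{-1}=0):
  i=0: a_0=12, p_0 = 12*1 + 0 = 12, q_0 = 12*0 + 1 = 1.
  i=1: a_1=12, p_1 = 12*12 + 1 = 145, q_1 = 12*1 + 0 = 12.
Check: 145^2 - 146*12^2 = 21025 - 21024 = 1, so (x, y) = (145, 12) solves the equation, and by the theorem it is the least positive solution.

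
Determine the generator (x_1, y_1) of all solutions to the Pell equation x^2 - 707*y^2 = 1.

First expand sqrt(707) as a continued fraction. With x_i = (sqrt(707) + m_i)/d_i and (m_0, d_0) = (0, 1): a_0 = floor(sqrt(707)) = 26, since 26^2 = 676 <= 707 < 729 = 27^2.
Iterate m_{i+1} = d_i*a_i - m_i, d_{i+1} = (707 - m_{i+1}^2)/d_i, a_{i+1} = floor((a_0 + m_{i+1})/d_{i+1}):
  m_1 = 1*26 - 0 = 26, d_1 = (707 - 26^2)/1 = 31/1 = 31, a_1 = floor((26 + 26)/31) = 1.
  m_2 = 31*1 - 26 = 5, d_2 = (707 - 5^2)/31 = 682/31 = 22, a_2 = floor((26 + 5)/22) = 1.
  m_3 = 22*1 - 5 = 17, d_3 = (707 - 17^2)/22 = 418/22 = 19, a_3 = floor((26 + 17)/19) = 2.
  m_4 = 19*2 - 17 = 21, d_4 = (707 - 21^2)/19 = 266/19 = 14, a_4 = floor((26 + 21)/14) = 3.
  m_5 = 14*3 - 21 = 21, d_5 = (707 - 21^2)/14 = 266/14 = 19, a_5 = floor((26 + 21)/19) = 2.
  m_6 = 19*2 - 21 = 17, d_6 = (707 - 17^2)/19 = 418/19 = 22, a_6 = floor((26 + 17)/22) = 1.
  m_7 = 22*1 - 17 = 5, d_7 = (707 - 5^2)/22 = 682/22 = 31, a_7 = floor((26 + 5)/31) = 1.
  m_8 = 31*1 - 5 = 26, d_8 = (707 - 26^2)/31 = 31/31 = 1, a_8 = floor((26 + 26)/1) = 52.
  m_9 = 1*52 - 26 = 26, d_9 = (707 - 26^2)/1 = 31/1 = 31: (m_9, d_9) = (m_1, d_1) = (26, 31), so from here the quotients repeat a_1, ..., a_8; the period length is 8.
So sqrt(707) = [26; (1, 1, 2, 3, 2, 1, 1, 52)] with period length k = 8.
k is even, so the fundamental solution of x^2 - 707y^2 = 1 is (p_{k-1}, q_{k-1}) = (p_7, q_7); compute convergents through index 7.
Convergents (p_i = a_i*p_{i-1} + p_{i-2}, q_i = a_i*q_{i-1} + q_{i-2} with p_{-2}=0, p_{-1}=1, q_{-2}=1, q_{-1}=0):
  i=0: a_0=26, p_0 = 26*1 + 0 = 26, q_0 = 26*0 + 1 = 1.
  i=1: a_1=1, p_1 = 1*26 + 1 = 27, q_1 = 1*1 + 0 = 1.
  i=2: a_2=1, p_2 = 1*27 + 26 = 53, q_2 = 1*1 + 1 = 2.
  i=3: a_3=2, p_3 = 2*53 + 27 = 133, q_3 = 2*2 + 1 = 5.
  i=4: a_4=3, p_4 = 3*133 + 53 = 452, q_4 = 3*5 + 2 = 17.
  i=5: a_5=2, p_5 = 2*452 + 133 = 1037, q_5 = 2*17 + 5 = 39.
  i=6: a_6=1, p_6 = 1*1037 + 452 = 1489, q_6 = 1*39 + 17 = 56.
  i=7: a_7=1, p_7 = 1*1489 + 1037 = 2526, q_7 = 1*56 + 39 = 95.
Check: 2526^2 - 707*95^2 = 6380676 - 6380675 = 1, so (x, y) = (2526, 95) solves the equation, and by the theorem it is the least positive solution.

(x, y) = (2526, 95)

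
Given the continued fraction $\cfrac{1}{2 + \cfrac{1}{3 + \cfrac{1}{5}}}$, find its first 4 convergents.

Using the convergent recurrence p_i = a_i*p_{i-1} + p_{i-2}, q_i = a_i*q_{i-1} + q_{i-2} with p_{-2}=0, p_{-1}=1, q_{-2}=1, q_{-1}=0:
  i=0: a_0=0, p_0 = 0*1 + 0 = 0, q_0 = 0*0 + 1 = 1.
  i=1: a_1=2, p_1 = 2*0 + 1 = 1, q_1 = 2*1 + 0 = 2.
  i=2: a_2=3, p_2 = 3*1 + 0 = 3, q_2 = 3*2 + 1 = 7.
  i=3: a_3=5, p_3 = 5*3 + 1 = 16, q_3 = 5*7 + 2 = 37.

0/1, 1/2, 3/7, 16/37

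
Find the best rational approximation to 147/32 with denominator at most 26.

Expand x = 147/32 as a continued fraction with the Euclidean algorithm:
  147 = 4*32 + 19, so a_0 = 4.
  32 = 1*19 + 13, so a_1 = 1.
  19 = 1*13 + 6, so a_2 = 1.
  13 = 2*6 + 1, so a_3 = 2.
  6 = 6*1 + 0, so a_4 = 6.
so x = [4; 1, 1, 2, 6].
Convergents (p_i = a_i*p_{i-1} + p_{i-2}, q_i = a_i*q_{i-1} + q_{i-2} with p_{-2}=0, p_{-1}=1, q_{-2}=1, q_{-1}=0), until the denominator exceeds 26:
  i=0: a_0=4, p_0 = 4*1 + 0 = 4, q_0 = 4*0 + 1 = 1.
  i=1: a_1=1, p_1 = 1*4 + 1 = 5, q_1 = 1*1 + 0 = 1.
  i=2: a_2=1, p_2 = 1*5 + 4 = 9, q_2 = 1*1 + 1 = 2.
  i=3: a_3=2, p_3 = 2*9 + 5 = 23, q_3 = 2*2 + 1 = 5.
  i=4: a_4=6, p_4 = 6*23 + 9 = 147, q_4 = 6*5 + 2 = 32.
q_4 = 32 > 26, so the last convergent with denominator <= 26 is p_3/q_3 = 23/5.
The closest fraction with denominator <= 26 is either p_3/q_3 or the intermediate fraction (k*p_3 + p_2)/(k*q_3 + q_2) with the largest k >= 1 whose denominator stays <= 26; these approach x as k grows, and every other convergent or intermediate fraction in range is farther away.
Largest k: floor((26 - q_2)/q_3) = floor((26 - 2)/5) = 4.
That gives (4*23 + 9)/(4*5 + 2) = 101/22.
Compare the errors: |x - 23/5| = |147*5 - 23*32|/(32*5) = 1/160, and |x - 101/22| = |147*22 - 101*32|/(32*22) = 2/704.
Cross-multiplying, 2*160 = 320 < 704 = 1*704, so 2/704 is smaller: the intermediate fraction 101/22 is closer to x than 23/5.

101/22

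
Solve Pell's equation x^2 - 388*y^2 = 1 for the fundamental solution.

First expand sqrt(388) as a continued fraction. With x_i = (sqrt(388) + m_i)/d_i and (m_0, d_0) = (0, 1): a_0 = floor(sqrt(388)) = 19, since 19^2 = 361 <= 388 < 400 = 20^2.
Iterate m_{i+1} = d_i*a_i - m_i, d_{i+1} = (388 - m_{i+1}^2)/d_i, a_{i+1} = floor((a_0 + m_{i+1})/d_{i+1}):
  m_1 = 1*19 - 0 = 19, d_1 = (388 - 19^2)/1 = 27/1 = 27, a_1 = floor((19 + 19)/27) = 1.
  m_2 = 27*1 - 19 = 8, d_2 = (388 - 8^2)/27 = 324/27 = 12, a_2 = floor((19 + 8)/12) = 2.
  m_3 = 12*2 - 8 = 16, d_3 = (388 - 16^2)/12 = 132/12 = 11, a_3 = floor((19 + 16)/11) = 3.
  m_4 = 11*3 - 16 = 17, d_4 = (388 - 17^2)/11 = 99/11 = 9, a_4 = floor((19 + 17)/9) = 4.
  m_5 = 9*4 - 17 = 19, d_5 = (388 - 19^2)/9 = 27/9 = 3, a_5 = floor((19 + 19)/3) = 12.
  m_6 = 3*12 - 19 = 17, d_6 = (388 - 17^2)/3 = 99/3 = 33, a_6 = floor((19 + 17)/33) = 1.
  m_7 = 33*1 - 17 = 16, d_7 = (388 - 16^2)/33 = 132/33 = 4, a_7 = floor((19 + 16)/4) = 8.
  m_8 = 4*8 - 16 = 16, d_8 = (388 - 16^2)/4 = 132/4 = 33, a_8 = floor((19 + 16)/33) = 1.
  m_9 = 33*1 - 16 = 17, d_9 = (388 - 17^2)/33 = 99/33 = 3, a_9 = floor((19 + 17)/3) = 12.
  m_10 = 3*12 - 17 = 19, d_10 = (388 - 19^2)/3 = 27/3 = 9, a_10 = floor((19 + 19)/9) = 4.
  m_11 = 9*4 - 19 = 17, d_11 = (388 - 17^2)/9 = 99/9 = 11, a_11 = floor((19 + 17)/11) = 3.
  m_12 = 11*3 - 17 = 16, d_12 = (388 - 16^2)/11 = 132/11 = 12, a_12 = floor((19 + 16)/12) = 2.
  m_13 = 12*2 - 16 = 8, d_13 = (388 - 8^2)/12 = 324/12 = 27, a_13 = floor((19 + 8)/27) = 1.
  m_14 = 27*1 - 8 = 19, d_14 = (388 - 19^2)/27 = 27/27 = 1, a_14 = floor((19 + 19)/1) = 38.
  m_15 = 1*38 - 19 = 19, d_15 = (388 - 19^2)/1 = 27/1 = 27: (m_15, d_15) = (m_1, d_1) = (19, 27), so from here the quotients repeat a_1, ..., a_14; the period length is 14.
So sqrt(388) = [19; (1, 2, 3, 4, 12, 1, 8, 1, 12, 4, 3, 2, 1, 38)] with period length k = 14.
k is even, so the fundamental solution of x^2 - 388y^2 = 1 is (p_{k-1}, q_{k-1}) = (p_13, q_13); compute convergents through index 13.
Convergents (p_i = a_i*p_{i-1} + p_{i-2}, q_i = a_i*q_{i-1} + q_{i-2} with p_{-2}=0, p_{-1}=1, q_{-2}=1, q_{-1}=0):
  i=0: a_0=19, p_0 = 19*1 + 0 = 19, q_0 = 19*0 + 1 = 1.
  i=1: a_1=1, p_1 = 1*19 + 1 = 20, q_1 = 1*1 + 0 = 1.
  i=2: a_2=2, p_2 = 2*20 + 19 = 59, q_2 = 2*1 + 1 = 3.
  i=3: a_3=3, p_3 = 3*59 + 20 = 197, q_3 = 3*3 + 1 = 10.
  i=4: a_4=4, p_4 = 4*197 + 59 = 847, q_4 = 4*10 + 3 = 43.
  i=5: a_5=12, p_5 = 12*847 + 197 = 10361, q_5 = 12*43 + 10 = 526.
  i=6: a_6=1, p_6 = 1*10361 + 847 = 11208, q_6 = 1*526 + 43 = 569.
  i=7: a_7=8, p_7 = 8*11208 + 10361 = 100025, q_7 = 8*569 + 526 = 5078.
  i=8: a_8=1, p_8 = 1*100025 + 11208 = 111233, q_8 = 1*5078 + 569 = 5647.
  i=9: a_9=12, p_9 = 12*111233 + 100025 = 1434821, q_9 = 12*5647 + 5078 = 72842.
  i=10: a_10=4, p_10 = 4*1434821 + 111233 = 5850517, q_10 = 4*72842 + 5647 = 297015.
  i=11: a_11=3, p_11 = 3*5850517 + 1434821 = 18986372, q_11 = 3*297015 + 72842 = 963887.
  i=12: a_12=2, p_12 = 2*18986372 + 5850517 = 43823261, q_12 = 2*963887 + 297015 = 2224789.
  i=13: a_13=1, p_13 = 1*43823261 + 18986372 = 62809633, q_13 = 1*2224789 + 963887 = 3188676.
Check: 62809633^2 - 388*3188676^2 = 3945049997594689 - 3945049997594688 = 1, so (x, y) = (62809633, 3188676) solves the equation, and by the theorem it is the least positive solution.

(x, y) = (62809633, 3188676)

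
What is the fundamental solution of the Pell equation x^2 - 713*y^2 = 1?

(x, y) = (5286367, 197976)

First expand sqrt(713) as a continued fraction. With x_i = (sqrt(713) + m_i)/d_i and (m_0, d_0) = (0, 1): a_0 = floor(sqrt(713)) = 26, since 26^2 = 676 <= 713 < 729 = 27^2.
Iterate m_{i+1} = d_i*a_i - m_i, d_{i+1} = (713 - m_{i+1}^2)/d_i, a_{i+1} = floor((a_0 + m_{i+1})/d_{i+1}):
  m_1 = 1*26 - 0 = 26, d_1 = (713 - 26^2)/1 = 37/1 = 37, a_1 = floor((26 + 26)/37) = 1.
  m_2 = 37*1 - 26 = 11, d_2 = (713 - 11^2)/37 = 592/37 = 16, a_2 = floor((26 + 11)/16) = 2.
  m_3 = 16*2 - 11 = 21, d_3 = (713 - 21^2)/16 = 272/16 = 17, a_3 = floor((26 + 21)/17) = 2.
  m_4 = 17*2 - 21 = 13, d_4 = (713 - 13^2)/17 = 544/17 = 32, a_4 = floor((26 + 13)/32) = 1.
  m_5 = 32*1 - 13 = 19, d_5 = (713 - 19^2)/32 = 352/32 = 11, a_5 = floor((26 + 19)/11) = 4.
  m_6 = 11*4 - 19 = 25, d_6 = (713 - 25^2)/11 = 88/11 = 8, a_6 = floor((26 + 25)/8) = 6.
  m_7 = 8*6 - 25 = 23, d_7 = (713 - 23^2)/8 = 184/8 = 23, a_7 = floor((26 + 23)/23) = 2.
  m_8 = 23*2 - 23 = 23, d_8 = (713 - 23^2)/23 = 184/23 = 8, a_8 = floor((26 + 23)/8) = 6.
  m_9 = 8*6 - 23 = 25, d_9 = (713 - 25^2)/8 = 88/8 = 11, a_9 = floor((26 + 25)/11) = 4.
  m_10 = 11*4 - 25 = 19, d_10 = (713 - 19^2)/11 = 352/11 = 32, a_10 = floor((26 + 19)/32) = 1.
  m_11 = 32*1 - 19 = 13, d_11 = (713 - 13^2)/32 = 544/32 = 17, a_11 = floor((26 + 13)/17) = 2.
  m_12 = 17*2 - 13 = 21, d_12 = (713 - 21^2)/17 = 272/17 = 16, a_12 = floor((26 + 21)/16) = 2.
  m_13 = 16*2 - 21 = 11, d_13 = (713 - 11^2)/16 = 592/16 = 37, a_13 = floor((26 + 11)/37) = 1.
  m_14 = 37*1 - 11 = 26, d_14 = (713 - 26^2)/37 = 37/37 = 1, a_14 = floor((26 + 26)/1) = 52.
  m_15 = 1*52 - 26 = 26, d_15 = (713 - 26^2)/1 = 37/1 = 37: (m_15, d_15) = (m_1, d_1) = (26, 37), so from here the quotients repeat a_1, ..., a_14; the period length is 14.
So sqrt(713) = [26; (1, 2, 2, 1, 4, 6, 2, 6, 4, 1, 2, 2, 1, 52)] with period length k = 14.
k is even, so the fundamental solution of x^2 - 713y^2 = 1 is (p_{k-1}, q_{k-1}) = (p_13, q_13); compute convergents through index 13.
Convergents (p_i = a_i*p_{i-1} + p_{i-2}, q_i = a_i*q_{i-1} + q_{i-2} with p_{-2}=0, p_{-1}=1, q_{-2}=1, q_{-1}=0):
  i=0: a_0=26, p_0 = 26*1 + 0 = 26, q_0 = 26*0 + 1 = 1.
  i=1: a_1=1, p_1 = 1*26 + 1 = 27, q_1 = 1*1 + 0 = 1.
  i=2: a_2=2, p_2 = 2*27 + 26 = 80, q_2 = 2*1 + 1 = 3.
  i=3: a_3=2, p_3 = 2*80 + 27 = 187, q_3 = 2*3 + 1 = 7.
  i=4: a_4=1, p_4 = 1*187 + 80 = 267, q_4 = 1*7 + 3 = 10.
  i=5: a_5=4, p_5 = 4*267 + 187 = 1255, q_5 = 4*10 + 7 = 47.
  i=6: a_6=6, p_6 = 6*1255 + 267 = 7797, q_6 = 6*47 + 10 = 292.
  i=7: a_7=2, p_7 = 2*7797 + 1255 = 16849, q_7 = 2*292 + 47 = 631.
  i=8: a_8=6, p_8 = 6*16849 + 7797 = 108891, q_8 = 6*631 + 292 = 4078.
  i=9: a_9=4, p_9 = 4*108891 + 16849 = 452413, q_9 = 4*4078 + 631 = 16943.
  i=10: a_10=1, p_10 = 1*452413 + 108891 = 561304, q_10 = 1*16943 + 4078 = 21021.
  i=11: a_11=2, p_11 = 2*561304 + 452413 = 1575021, q_11 = 2*21021 + 16943 = 58985.
  i=12: a_12=2, p_12 = 2*1575021 + 561304 = 3711346, q_12 = 2*58985 + 21021 = 138991.
  i=13: a_13=1, p_13 = 1*3711346 + 1575021 = 5286367, q_13 = 1*138991 + 58985 = 197976.
Check: 5286367^2 - 713*197976^2 = 27945676058689 - 27945676058688 = 1, so (x, y) = (5286367, 197976) solves the equation, and by the theorem it is the least positive solution.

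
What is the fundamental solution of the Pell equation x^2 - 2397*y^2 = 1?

(x, y) = (58751, 1200)

First expand sqrt(2397) as a continued fraction. With x_i = (sqrt(2397) + m_i)/d_i and (m_0, d_0) = (0, 1): a_0 = floor(sqrt(2397)) = 48, since 48^2 = 2304 <= 2397 < 2401 = 49^2.
Iterate m_{i+1} = d_i*a_i - m_i, d_{i+1} = (2397 - m_{i+1}^2)/d_i, a_{i+1} = floor((a_0 + m_{i+1})/d_{i+1}):
  m_1 = 1*48 - 0 = 48, d_1 = (2397 - 48^2)/1 = 93/1 = 93, a_1 = floor((48 + 48)/93) = 1.
  m_2 = 93*1 - 48 = 45, d_2 = (2397 - 45^2)/93 = 372/93 = 4, a_2 = floor((48 + 45)/4) = 23.
  m_3 = 4*23 - 45 = 47, d_3 = (2397 - 47^2)/4 = 188/4 = 47, a_3 = floor((48 + 47)/47) = 2.
  m_4 = 47*2 - 47 = 47, d_4 = (2397 - 47^2)/47 = 188/47 = 4, a_4 = floor((48 + 47)/4) = 23.
  m_5 = 4*23 - 47 = 45, d_5 = (2397 - 45^2)/4 = 372/4 = 93, a_5 = floor((48 + 45)/93) = 1.
  m_6 = 93*1 - 45 = 48, d_6 = (2397 - 48^2)/93 = 93/93 = 1, a_6 = floor((48 + 48)/1) = 96.
  m_7 = 1*96 - 48 = 48, d_7 = (2397 - 48^2)/1 = 93/1 = 93: (m_7, d_7) = (m_1, d_1) = (48, 93), so from here the quotients repeat a_1, ..., a_6; the period length is 6.
So sqrt(2397) = [48; (1, 23, 2, 23, 1, 96)] with period length k = 6.
k is even, so the fundamental solution of x^2 - 2397y^2 = 1 is (p_{k-1}, q_{k-1}) = (p_5, q_5); compute convergents through index 5.
Convergents (p_i = a_i*p_{i-1} + p_{i-2}, q_i = a_i*q_{i-1} + q_{i-2} with p_{-2}=0, p_{-1}=1, q_{-2}=1, q_{-1}=0):
  i=0: a_0=48, p_0 = 48*1 + 0 = 48, q_0 = 48*0 + 1 = 1.
  i=1: a_1=1, p_1 = 1*48 + 1 = 49, q_1 = 1*1 + 0 = 1.
  i=2: a_2=23, p_2 = 23*49 + 48 = 1175, q_2 = 23*1 + 1 = 24.
  i=3: a_3=2, p_3 = 2*1175 + 49 = 2399, q_3 = 2*24 + 1 = 49.
  i=4: a_4=23, p_4 = 23*2399 + 1175 = 56352, q_4 = 23*49 + 24 = 1151.
  i=5: a_5=1, p_5 = 1*56352 + 2399 = 58751, q_5 = 1*1151 + 49 = 1200.
Check: 58751^2 - 2397*1200^2 = 3451680001 - 3451680000 = 1, so (x, y) = (58751, 1200) solves the equation, and by the theorem it is the least positive solution.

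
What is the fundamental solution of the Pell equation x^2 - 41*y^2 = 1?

First expand sqrt(41) as a continued fraction. With x_i = (sqrt(41) + m_i)/d_i and (m_0, d_0) = (0, 1): a_0 = floor(sqrt(41)) = 6, since 6^2 = 36 <= 41 < 49 = 7^2.
Iterate m_{i+1} = d_i*a_i - m_i, d_{i+1} = (41 - m_{i+1}^2)/d_i, a_{i+1} = floor((a_0 + m_{i+1})/d_{i+1}):
  m_1 = 1*6 - 0 = 6, d_1 = (41 - 6^2)/1 = 5/1 = 5, a_1 = floor((6 + 6)/5) = 2.
  m_2 = 5*2 - 6 = 4, d_2 = (41 - 4^2)/5 = 25/5 = 5, a_2 = floor((6 + 4)/5) = 2.
  m_3 = 5*2 - 4 = 6, d_3 = (41 - 6^2)/5 = 5/5 = 1, a_3 = floor((6 + 6)/1) = 12.
  m_4 = 1*12 - 6 = 6, d_4 = (41 - 6^2)/1 = 5/1 = 5: (m_4, d_4) = (m_1, d_1) = (6, 5), so from here the quotients repeat a_1, ..., a_3; the period length is 3.
So sqrt(41) = [6; (2, 2, 12)] with period length k = 3.
k is odd, so (p_{k-1}, q_{k-1}) only solves x^2 - 41y^2 = -1 and the fundamental solution of x^2 - 41y^2 = 1 is (p_{2k-1}, q_{2k-1}) = (p_5, q_5); compute convergents through index 5, running through the period twice.
Convergents (p_i = a_i*p_{i-1} + p_{i-2}, q_i = a_i*q_{i-1} + q_{i-2} with p_{-2}=0, p_{-1}=1, q_{-2}=1, q_{-1}=0):
  i=0: a_0=6, p_0 = 6*1 + 0 = 6, q_0 = 6*0 + 1 = 1.
  i=1: a_1=2, p_1 = 2*6 + 1 = 13, q_1 = 2*1 + 0 = 2.
  i=2: a_2=2, p_2 = 2*13 + 6 = 32, q_2 = 2*2 + 1 = 5.
  i=3: a_3=12, p_3 = 12*32 + 13 = 397, q_3 = 12*5 + 2 = 62.
  i=4: a_4=2, p_4 = 2*397 + 32 = 826, q_4 = 2*62 + 5 = 129.
  i=5: a_5=2, p_5 = 2*826 + 397 = 2049, q_5 = 2*129 + 62 = 320.
Indeed p_2^2 - 41*q_2^2 = 1024 - 1025 = -1, not +1.
Check: 2049^2 - 41*320^2 = 4198401 - 4198400 = 1, so (x, y) = (2049, 320) solves the equation, and by the theorem it is the least positive solution.

(x, y) = (2049, 320)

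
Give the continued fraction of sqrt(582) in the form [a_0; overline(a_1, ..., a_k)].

[24; overline(8, 48)]

Write x_i = (sqrt(582) + m_i)/d_i with (m_0, d_0) = (0, 1). a_0 = floor(sqrt(582)) = 24, since 24^2 = 576 <= 582 < 625 = 25^2.
Iterate m_{i+1} = d_i*a_i - m_i, d_{i+1} = (582 - m_{i+1}^2)/d_i, a_{i+1} = floor((a_0 + m_{i+1})/d_{i+1}):
  m_1 = 1*24 - 0 = 24, d_1 = (582 - 24^2)/1 = 6/1 = 6, a_1 = floor((24 + 24)/6) = 8.
  m_2 = 6*8 - 24 = 24, d_2 = (582 - 24^2)/6 = 6/6 = 1, a_2 = floor((24 + 24)/1) = 48.
  m_3 = 1*48 - 24 = 24, d_3 = (582 - 24^2)/1 = 6/1 = 6: (m_3, d_3) = (m_1, d_1) = (24, 6), so from here the quotients repeat a_1, a_2; the period length is 2.
Hence the expansion of sqrt(582) is a_0 = 24 followed by the repeating block 8, 48 (period 2).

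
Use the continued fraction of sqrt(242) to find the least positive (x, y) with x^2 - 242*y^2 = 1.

First expand sqrt(242) as a continued fraction. With x_i = (sqrt(242) + m_i)/d_i and (m_0, d_0) = (0, 1): a_0 = floor(sqrt(242)) = 15, since 15^2 = 225 <= 242 < 256 = 16^2.
Iterate m_{i+1} = d_i*a_i - m_i, d_{i+1} = (242 - m_{i+1}^2)/d_i, a_{i+1} = floor((a_0 + m_{i+1})/d_{i+1}):
  m_1 = 1*15 - 0 = 15, d_1 = (242 - 15^2)/1 = 17/1 = 17, a_1 = floor((15 + 15)/17) = 1.
  m_2 = 17*1 - 15 = 2, d_2 = (242 - 2^2)/17 = 238/17 = 14, a_2 = floor((15 + 2)/14) = 1.
  m_3 = 14*1 - 2 = 12, d_3 = (242 - 12^2)/14 = 98/14 = 7, a_3 = floor((15 + 12)/7) = 3.
  m_4 = 7*3 - 12 = 9, d_4 = (242 - 9^2)/7 = 161/7 = 23, a_4 = floor((15 + 9)/23) = 1.
  m_5 = 23*1 - 9 = 14, d_5 = (242 - 14^2)/23 = 46/23 = 2, a_5 = floor((15 + 14)/2) = 14.
  m_6 = 2*14 - 14 = 14, d_6 = (242 - 14^2)/2 = 46/2 = 23, a_6 = floor((15 + 14)/23) = 1.
  m_7 = 23*1 - 14 = 9, d_7 = (242 - 9^2)/23 = 161/23 = 7, a_7 = floor((15 + 9)/7) = 3.
  m_8 = 7*3 - 9 = 12, d_8 = (242 - 12^2)/7 = 98/7 = 14, a_8 = floor((15 + 12)/14) = 1.
  m_9 = 14*1 - 12 = 2, d_9 = (242 - 2^2)/14 = 238/14 = 17, a_9 = floor((15 + 2)/17) = 1.
  m_10 = 17*1 - 2 = 15, d_10 = (242 - 15^2)/17 = 17/17 = 1, a_10 = floor((15 + 15)/1) = 30.
  m_11 = 1*30 - 15 = 15, d_11 = (242 - 15^2)/1 = 17/1 = 17: (m_11, d_11) = (m_1, d_1) = (15, 17), so from here the quotients repeat a_1, ..., a_10; the period length is 10.
So sqrt(242) = [15; (1, 1, 3, 1, 14, 1, 3, 1, 1, 30)] with period length k = 10.
k is even, so the fundamental solution of x^2 - 242y^2 = 1 is (p_{k-1}, q_{k-1}) = (p_9, q_9); compute convergents through index 9.
Convergents (p_i = a_i*p_{i-1} + p_{i-2}, q_i = a_i*q_{i-1} + q_{i-2} with p_{-2}=0, p_{-1}=1, q_{-2}=1, q_{-1}=0):
  i=0: a_0=15, p_0 = 15*1 + 0 = 15, q_0 = 15*0 + 1 = 1.
  i=1: a_1=1, p_1 = 1*15 + 1 = 16, q_1 = 1*1 + 0 = 1.
  i=2: a_2=1, p_2 = 1*16 + 15 = 31, q_2 = 1*1 + 1 = 2.
  i=3: a_3=3, p_3 = 3*31 + 16 = 109, q_3 = 3*2 + 1 = 7.
  i=4: a_4=1, p_4 = 1*109 + 31 = 140, q_4 = 1*7 + 2 = 9.
  i=5: a_5=14, p_5 = 14*140 + 109 = 2069, q_5 = 14*9 + 7 = 133.
  i=6: a_6=1, p_6 = 1*2069 + 140 = 2209, q_6 = 1*133 + 9 = 142.
  i=7: a_7=3, p_7 = 3*2209 + 2069 = 8696, q_7 = 3*142 + 133 = 559.
  i=8: a_8=1, p_8 = 1*8696 + 2209 = 10905, q_8 = 1*559 + 142 = 701.
  i=9: a_9=1, p_9 = 1*10905 + 8696 = 19601, q_9 = 1*701 + 559 = 1260.
Check: 19601^2 - 242*1260^2 = 384199201 - 384199200 = 1, so (x, y) = (19601, 1260) solves the equation, and by the theorem it is the least positive solution.

(x, y) = (19601, 1260)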